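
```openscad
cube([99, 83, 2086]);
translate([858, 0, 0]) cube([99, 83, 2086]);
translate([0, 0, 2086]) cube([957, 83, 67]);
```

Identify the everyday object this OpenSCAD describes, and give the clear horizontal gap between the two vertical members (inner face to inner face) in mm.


A door frame. The clear opening width is 759 mm.

Two 2086 mm tall posts with a header on top — a door frame. The left jamb is 99 mm wide at x = 0; the right jamb starts at x = 858. The clear opening is 858 − 99 = 759 mm.


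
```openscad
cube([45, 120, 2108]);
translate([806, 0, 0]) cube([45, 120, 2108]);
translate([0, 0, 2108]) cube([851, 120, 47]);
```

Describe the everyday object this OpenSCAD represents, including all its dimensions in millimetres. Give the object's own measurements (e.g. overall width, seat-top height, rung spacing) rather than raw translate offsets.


A door frame. The clear opening is 761 mm wide and 2108 mm high. Two 45 mm wide jambs, 120 mm deep, stand either side of the opening from the floor to the top of the opening. A 47 mm thick head sits across the top of both jambs, spanning the full outside width of the frame.


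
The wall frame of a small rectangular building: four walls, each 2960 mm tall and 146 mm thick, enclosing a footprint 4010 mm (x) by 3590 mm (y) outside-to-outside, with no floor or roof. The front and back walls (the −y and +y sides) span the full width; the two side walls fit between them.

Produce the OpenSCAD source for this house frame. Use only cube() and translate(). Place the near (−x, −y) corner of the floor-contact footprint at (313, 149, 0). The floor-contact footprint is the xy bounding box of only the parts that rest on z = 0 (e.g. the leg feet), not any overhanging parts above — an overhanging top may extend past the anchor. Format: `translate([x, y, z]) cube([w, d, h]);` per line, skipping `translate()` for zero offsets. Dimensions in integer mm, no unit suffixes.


translate([313, 149, 0]) cube([4010, 146, 2960]);
translate([313, 3593, 0]) cube([4010, 146, 2960]);
translate([313, 295, 0]) cube([146, 3298, 2960]);
translate([4177, 295, 0]) cube([146, 3298, 2960]);


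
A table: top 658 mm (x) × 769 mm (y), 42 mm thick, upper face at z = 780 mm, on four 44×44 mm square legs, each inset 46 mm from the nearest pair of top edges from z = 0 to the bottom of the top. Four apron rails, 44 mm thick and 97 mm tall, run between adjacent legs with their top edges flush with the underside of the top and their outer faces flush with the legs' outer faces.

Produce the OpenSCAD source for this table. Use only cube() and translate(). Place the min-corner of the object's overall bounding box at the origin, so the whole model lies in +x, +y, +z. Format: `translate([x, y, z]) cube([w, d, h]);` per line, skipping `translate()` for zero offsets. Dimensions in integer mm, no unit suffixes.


translate([0, 0, 738]) cube([658, 769, 42]);
translate([46, 46, 0]) cube([44, 44, 738]);
translate([568, 46, 0]) cube([44, 44, 738]);
translate([46, 679, 0]) cube([44, 44, 738]);
translate([568, 679, 0]) cube([44, 44, 738]);
translate([90, 46, 641]) cube([478, 44, 97]);
translate([90, 679, 641]) cube([478, 44, 97]);
translate([46, 90, 641]) cube([44, 589, 97]);
translate([568, 90, 641]) cube([44, 589, 97]);


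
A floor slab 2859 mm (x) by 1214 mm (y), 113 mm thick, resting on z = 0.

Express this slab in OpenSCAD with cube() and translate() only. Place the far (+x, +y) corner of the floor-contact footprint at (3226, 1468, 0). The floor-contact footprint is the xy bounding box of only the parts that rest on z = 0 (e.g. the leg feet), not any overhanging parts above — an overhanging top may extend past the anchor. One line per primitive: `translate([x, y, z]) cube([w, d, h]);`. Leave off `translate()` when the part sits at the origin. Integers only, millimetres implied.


translate([367, 254, 0]) cube([2859, 1214, 113]);


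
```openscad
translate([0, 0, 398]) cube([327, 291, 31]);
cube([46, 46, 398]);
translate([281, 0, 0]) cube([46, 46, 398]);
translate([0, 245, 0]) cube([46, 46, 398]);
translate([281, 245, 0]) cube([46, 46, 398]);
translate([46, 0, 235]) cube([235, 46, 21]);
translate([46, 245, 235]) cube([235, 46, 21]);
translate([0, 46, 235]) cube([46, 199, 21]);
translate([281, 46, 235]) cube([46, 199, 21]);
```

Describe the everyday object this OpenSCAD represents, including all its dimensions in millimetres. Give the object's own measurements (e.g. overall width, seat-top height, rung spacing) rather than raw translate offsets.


A four-legged stool. The seat is a 327×291×31 mm slab whose top surface is at z = 429 mm; four square legs, each 46×46 mm in cross-section, run from the floor (z = 0) to the underside of the seat, each flush with a corner of the seat. Four stretchers, 46 mm wide and 21 mm tall, connect adjacent legs with their undersides at z = 235 mm, each running between the inner faces of the legs it joins and aligned with the legs' outer faces on the other axis.


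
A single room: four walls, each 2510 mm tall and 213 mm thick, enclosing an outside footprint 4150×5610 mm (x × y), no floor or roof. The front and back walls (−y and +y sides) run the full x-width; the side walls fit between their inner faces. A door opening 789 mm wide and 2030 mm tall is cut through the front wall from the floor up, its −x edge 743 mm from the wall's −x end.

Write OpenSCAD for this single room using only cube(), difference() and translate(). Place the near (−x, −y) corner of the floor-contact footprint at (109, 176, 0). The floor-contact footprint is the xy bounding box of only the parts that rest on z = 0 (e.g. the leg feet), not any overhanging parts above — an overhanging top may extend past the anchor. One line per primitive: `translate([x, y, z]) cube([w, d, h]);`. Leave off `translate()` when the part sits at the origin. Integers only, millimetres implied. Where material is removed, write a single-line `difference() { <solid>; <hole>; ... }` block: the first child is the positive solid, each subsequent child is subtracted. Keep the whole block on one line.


difference() { translate([109, 176, 0]) cube([4150, 213, 2510]); translate([852, 176, 0]) cube([789, 213, 2030]); }
translate([109, 5573, 0]) cube([4150, 213, 2510]);
translate([109, 389, 0]) cube([213, 5184, 2510]);
translate([4046, 389, 0]) cube([213, 5184, 2510]);


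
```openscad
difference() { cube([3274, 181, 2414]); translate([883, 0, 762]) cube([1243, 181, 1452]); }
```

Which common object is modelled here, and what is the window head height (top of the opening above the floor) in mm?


A wall with a window opening. The window head height is 2214 mm.

A wall with a rectangular opening subtracted — a window. Sill at z = 762, opening 1452 mm tall, so the head is at 762 + 1452 = 2214 mm.


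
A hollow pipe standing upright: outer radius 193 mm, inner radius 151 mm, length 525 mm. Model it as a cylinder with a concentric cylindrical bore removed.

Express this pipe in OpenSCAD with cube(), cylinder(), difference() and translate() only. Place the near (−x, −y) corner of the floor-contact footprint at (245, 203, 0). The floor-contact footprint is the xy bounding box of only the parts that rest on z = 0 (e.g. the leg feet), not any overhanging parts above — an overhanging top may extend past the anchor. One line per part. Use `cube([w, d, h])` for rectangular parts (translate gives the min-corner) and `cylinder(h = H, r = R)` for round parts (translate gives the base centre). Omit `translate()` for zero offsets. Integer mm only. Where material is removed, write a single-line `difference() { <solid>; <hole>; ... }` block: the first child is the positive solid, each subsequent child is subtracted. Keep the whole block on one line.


difference() { translate([438, 396, 0]) cylinder(h = 525, r = 193); translate([438, 396, 0]) cylinder(h = 525, r = 151); }


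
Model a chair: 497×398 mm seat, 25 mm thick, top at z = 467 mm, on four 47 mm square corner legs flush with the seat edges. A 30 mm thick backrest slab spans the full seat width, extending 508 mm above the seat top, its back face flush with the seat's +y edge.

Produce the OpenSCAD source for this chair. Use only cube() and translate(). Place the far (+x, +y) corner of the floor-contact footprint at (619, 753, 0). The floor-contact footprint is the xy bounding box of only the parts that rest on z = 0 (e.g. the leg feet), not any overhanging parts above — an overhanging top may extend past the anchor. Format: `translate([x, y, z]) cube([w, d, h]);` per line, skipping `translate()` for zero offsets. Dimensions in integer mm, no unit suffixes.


translate([122, 355, 442]) cube([497, 398, 25]);
translate([122, 355, 0]) cube([47, 47, 442]);
translate([572, 355, 0]) cube([47, 47, 442]);
translate([122, 706, 0]) cube([47, 47, 442]);
translate([572, 706, 0]) cube([47, 47, 442]);
translate([122, 723, 467]) cube([497, 30, 508]);


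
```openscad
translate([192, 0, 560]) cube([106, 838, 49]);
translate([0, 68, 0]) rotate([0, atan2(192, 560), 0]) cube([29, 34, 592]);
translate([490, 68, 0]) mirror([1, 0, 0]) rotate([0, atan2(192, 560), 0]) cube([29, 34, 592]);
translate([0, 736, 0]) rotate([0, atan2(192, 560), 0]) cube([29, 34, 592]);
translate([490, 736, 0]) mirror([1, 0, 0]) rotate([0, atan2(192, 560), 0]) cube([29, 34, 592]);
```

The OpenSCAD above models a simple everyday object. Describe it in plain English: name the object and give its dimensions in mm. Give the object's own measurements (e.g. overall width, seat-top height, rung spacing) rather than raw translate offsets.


A sawhorse. A 106×838×49 mm beam (x, y, z) sits on two A-frame leg pairs. Each pair is two raked legs of 29×34 mm section (34 mm along y) splaying symmetrically in x. Each leg rises 560 mm vertically over 192 mm of horizontal reach and is 592 mm long along its own axis. Every leg's outer bottom edge rests on the floor and its outer top edge meets a bottom edge of the beam — the left legs (tilting toward +x) meet the beam's −x bottom edge, the right legs (their mirror images, tilting toward −x) meet its +x bottom edge — so the leg tops tuck under the beam, the beam's underside is 560 mm above the floor, and the feet are 490 mm apart outside-to-outside with the beam centred between them. The two leg pairs are set in 68 mm from either end of the beam.


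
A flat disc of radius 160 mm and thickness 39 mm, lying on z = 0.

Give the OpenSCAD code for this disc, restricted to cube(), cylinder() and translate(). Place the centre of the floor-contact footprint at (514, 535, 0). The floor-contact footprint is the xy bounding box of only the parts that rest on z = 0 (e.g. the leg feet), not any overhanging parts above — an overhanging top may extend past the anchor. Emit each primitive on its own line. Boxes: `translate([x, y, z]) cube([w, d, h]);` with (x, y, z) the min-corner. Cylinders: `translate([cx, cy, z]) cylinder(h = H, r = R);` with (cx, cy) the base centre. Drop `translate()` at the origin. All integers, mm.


translate([514, 535, 0]) cylinder(h = 39, r = 160);


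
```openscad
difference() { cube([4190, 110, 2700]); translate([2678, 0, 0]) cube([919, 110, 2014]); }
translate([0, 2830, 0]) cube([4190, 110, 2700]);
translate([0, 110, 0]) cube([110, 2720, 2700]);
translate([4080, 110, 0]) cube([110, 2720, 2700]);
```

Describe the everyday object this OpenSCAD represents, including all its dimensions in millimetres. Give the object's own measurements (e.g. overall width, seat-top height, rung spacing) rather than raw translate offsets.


A single room: four walls, each 2700 mm tall and 110 mm thick, enclosing an outside footprint 4190×2940 mm (x × y), no floor or roof. The front and back walls (−y and +y sides) run the full x-width; the side walls fit between their inner faces. A door opening 919 mm wide and 2014 mm tall is cut through the front wall from the floor up, its −x edge 2678 mm from the wall's −x end.


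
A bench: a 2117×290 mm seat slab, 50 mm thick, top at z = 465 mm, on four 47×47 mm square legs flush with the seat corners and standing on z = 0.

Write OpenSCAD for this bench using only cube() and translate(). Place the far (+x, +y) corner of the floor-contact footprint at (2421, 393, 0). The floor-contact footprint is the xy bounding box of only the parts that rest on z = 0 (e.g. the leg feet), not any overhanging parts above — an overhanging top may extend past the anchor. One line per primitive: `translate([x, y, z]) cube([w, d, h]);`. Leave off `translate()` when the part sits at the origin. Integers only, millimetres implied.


translate([304, 103, 415]) cube([2117, 290, 50]);
translate([304, 103, 0]) cube([47, 47, 415]);
translate([304, 346, 0]) cube([47, 47, 415]);
translate([2374, 103, 0]) cube([47, 47, 415]);
translate([2374, 346, 0]) cube([47, 47, 415]);


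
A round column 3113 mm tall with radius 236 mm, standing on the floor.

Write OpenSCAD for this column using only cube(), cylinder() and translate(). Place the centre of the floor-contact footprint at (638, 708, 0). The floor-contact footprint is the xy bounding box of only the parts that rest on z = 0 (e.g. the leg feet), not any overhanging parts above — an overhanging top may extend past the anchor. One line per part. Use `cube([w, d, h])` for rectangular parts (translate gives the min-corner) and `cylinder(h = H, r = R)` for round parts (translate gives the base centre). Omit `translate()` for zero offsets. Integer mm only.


translate([638, 708, 0]) cylinder(h = 3113, r = 236);


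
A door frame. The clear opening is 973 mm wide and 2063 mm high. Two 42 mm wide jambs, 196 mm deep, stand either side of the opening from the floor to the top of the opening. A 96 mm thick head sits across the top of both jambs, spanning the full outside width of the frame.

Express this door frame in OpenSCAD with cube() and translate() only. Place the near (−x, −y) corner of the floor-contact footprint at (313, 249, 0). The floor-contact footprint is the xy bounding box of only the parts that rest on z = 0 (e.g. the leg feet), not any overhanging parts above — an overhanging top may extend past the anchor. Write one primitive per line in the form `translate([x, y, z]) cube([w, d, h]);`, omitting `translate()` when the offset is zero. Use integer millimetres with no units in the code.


translate([313, 249, 0]) cube([42, 196, 2063]);
translate([1328, 249, 0]) cube([42, 196, 2063]);
translate([313, 249, 2063]) cube([1057, 196, 96]);


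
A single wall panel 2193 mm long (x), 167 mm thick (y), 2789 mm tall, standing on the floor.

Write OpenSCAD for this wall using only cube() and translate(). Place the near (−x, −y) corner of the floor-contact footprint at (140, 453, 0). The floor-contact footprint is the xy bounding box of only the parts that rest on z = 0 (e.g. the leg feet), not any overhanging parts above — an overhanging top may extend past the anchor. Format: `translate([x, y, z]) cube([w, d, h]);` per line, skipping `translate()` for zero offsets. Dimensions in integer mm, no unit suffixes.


translate([140, 453, 0]) cube([2193, 167, 2789]);


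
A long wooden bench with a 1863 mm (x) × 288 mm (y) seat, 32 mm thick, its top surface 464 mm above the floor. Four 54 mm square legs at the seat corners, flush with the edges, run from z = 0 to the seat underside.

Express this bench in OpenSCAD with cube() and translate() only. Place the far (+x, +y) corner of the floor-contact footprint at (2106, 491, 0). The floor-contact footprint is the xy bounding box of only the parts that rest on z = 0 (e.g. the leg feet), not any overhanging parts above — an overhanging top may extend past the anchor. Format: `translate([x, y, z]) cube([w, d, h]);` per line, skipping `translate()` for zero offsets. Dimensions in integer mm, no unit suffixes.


translate([243, 203, 432]) cube([1863, 288, 32]);
translate([243, 203, 0]) cube([54, 54, 432]);
translate([243, 437, 0]) cube([54, 54, 432]);
translate([2052, 203, 0]) cube([54, 54, 432]);
translate([2052, 437, 0]) cube([54, 54, 432]);


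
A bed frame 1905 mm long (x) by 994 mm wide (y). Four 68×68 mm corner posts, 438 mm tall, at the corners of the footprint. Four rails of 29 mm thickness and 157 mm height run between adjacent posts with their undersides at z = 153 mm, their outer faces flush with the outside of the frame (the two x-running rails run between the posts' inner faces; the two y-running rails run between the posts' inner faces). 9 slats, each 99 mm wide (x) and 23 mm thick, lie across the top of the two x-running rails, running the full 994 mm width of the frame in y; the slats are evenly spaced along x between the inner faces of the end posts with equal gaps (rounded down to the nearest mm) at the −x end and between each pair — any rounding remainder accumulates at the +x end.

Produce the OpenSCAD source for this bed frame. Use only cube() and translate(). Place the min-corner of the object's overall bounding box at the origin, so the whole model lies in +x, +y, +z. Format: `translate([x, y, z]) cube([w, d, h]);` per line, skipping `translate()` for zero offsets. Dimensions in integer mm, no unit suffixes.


// slat z = rail_z + rail_h = 153 + 157 = 310
// slat gap = ⌊(1769 − 9·99) / 10⌋ = 87
cube([68, 68, 438]);
translate([0, 926, 0]) cube([68, 68, 438]);
translate([1837, 0, 0]) cube([68, 68, 438]);
translate([1837, 926, 0]) cube([68, 68, 438]);
translate([68, 0, 153]) cube([1769, 29, 157]);
translate([68, 965, 153]) cube([1769, 29, 157]);
translate([0, 68, 153]) cube([29, 858, 157]);
translate([1876, 68, 153]) cube([29, 858, 157]);
translate([155, 0, 310]) cube([99, 994, 23]);
translate([341, 0, 310]) cube([99, 994, 23]);
translate([527, 0, 310]) cube([99, 994, 23]);
translate([713, 0, 310]) cube([99, 994, 23]);
translate([899, 0, 310]) cube([99, 994, 23]);
translate([1085, 0, 310]) cube([99, 994, 23]);
translate([1271, 0, 310]) cube([99, 994, 23]);
translate([1457, 0, 310]) cube([99, 994, 23]);
translate([1643, 0, 310]) cube([99, 994, 23]);


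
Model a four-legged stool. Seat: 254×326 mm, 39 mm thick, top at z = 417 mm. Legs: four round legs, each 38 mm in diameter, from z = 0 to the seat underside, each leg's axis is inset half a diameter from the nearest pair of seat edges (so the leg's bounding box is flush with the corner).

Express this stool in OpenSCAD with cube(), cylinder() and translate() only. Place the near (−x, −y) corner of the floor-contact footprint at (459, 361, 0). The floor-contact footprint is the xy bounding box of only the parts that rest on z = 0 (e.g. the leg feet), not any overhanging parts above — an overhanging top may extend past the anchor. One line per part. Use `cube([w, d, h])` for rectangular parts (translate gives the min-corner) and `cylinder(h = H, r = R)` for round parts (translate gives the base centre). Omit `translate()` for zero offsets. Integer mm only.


translate([459, 361, 378]) cube([254, 326, 39]);
translate([478, 380, 0]) cylinder(h = 378, r = 19);
translate([694, 380, 0]) cylinder(h = 378, r = 19);
translate([478, 668, 0]) cylinder(h = 378, r = 19);
translate([694, 668, 0]) cylinder(h = 378, r = 19);


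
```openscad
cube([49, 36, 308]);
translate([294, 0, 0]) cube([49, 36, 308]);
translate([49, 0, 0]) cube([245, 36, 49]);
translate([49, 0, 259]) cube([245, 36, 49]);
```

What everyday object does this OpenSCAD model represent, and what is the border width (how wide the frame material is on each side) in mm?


A picture frame. The border width is 49 mm.

Four thin pieces enclosing a rectangular opening — a picture frame. The two full-height stiles are 308 mm tall; the top rail sits at z = 259 and is 49 mm tall, so the border above the opening is 308 − 259 = 49 mm, matching the stile x-width.


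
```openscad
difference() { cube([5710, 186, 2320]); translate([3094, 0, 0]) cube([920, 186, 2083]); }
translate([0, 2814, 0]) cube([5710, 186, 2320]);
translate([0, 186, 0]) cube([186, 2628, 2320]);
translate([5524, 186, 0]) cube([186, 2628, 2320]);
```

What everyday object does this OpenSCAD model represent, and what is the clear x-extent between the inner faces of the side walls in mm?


A single room. The interior width is 5338 mm.

Four walls enclosing a rectangle with a door in the front wall — a room. Outside width 5710 minus two 186 mm walls gives 5338 mm.


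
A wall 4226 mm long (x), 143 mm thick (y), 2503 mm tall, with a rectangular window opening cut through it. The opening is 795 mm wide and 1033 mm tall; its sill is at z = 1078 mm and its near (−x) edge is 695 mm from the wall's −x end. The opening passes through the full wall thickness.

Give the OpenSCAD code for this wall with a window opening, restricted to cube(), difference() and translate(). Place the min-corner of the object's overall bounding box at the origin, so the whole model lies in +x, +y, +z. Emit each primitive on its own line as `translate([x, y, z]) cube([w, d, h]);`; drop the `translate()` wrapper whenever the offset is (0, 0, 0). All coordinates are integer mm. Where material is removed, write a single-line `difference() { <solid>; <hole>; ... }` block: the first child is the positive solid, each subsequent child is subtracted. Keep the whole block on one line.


difference() { cube([4226, 143, 2503]); translate([695, 0, 1078]) cube([795, 143, 1033]); }


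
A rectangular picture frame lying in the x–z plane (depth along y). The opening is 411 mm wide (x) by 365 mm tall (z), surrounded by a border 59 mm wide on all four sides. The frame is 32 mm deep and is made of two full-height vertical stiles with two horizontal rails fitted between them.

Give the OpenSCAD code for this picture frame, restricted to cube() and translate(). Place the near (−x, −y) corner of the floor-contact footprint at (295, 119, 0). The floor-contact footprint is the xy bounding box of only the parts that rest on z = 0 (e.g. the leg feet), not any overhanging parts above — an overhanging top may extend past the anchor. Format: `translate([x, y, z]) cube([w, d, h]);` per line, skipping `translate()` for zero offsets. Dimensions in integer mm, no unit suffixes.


translate([295, 119, 0]) cube([59, 32, 483]);
translate([765, 119, 0]) cube([59, 32, 483]);
translate([354, 119, 0]) cube([411, 32, 59]);
translate([354, 119, 424]) cube([411, 32, 59]);


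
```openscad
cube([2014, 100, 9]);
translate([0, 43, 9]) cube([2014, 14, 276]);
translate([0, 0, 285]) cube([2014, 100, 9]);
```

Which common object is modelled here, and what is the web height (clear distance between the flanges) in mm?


An I-beam. The web height is 276 mm.

Two wide flanges with a thin centred web — an I-beam. Overall 294 mm minus two 9 mm flanges gives a web of 294 − 2·9 = 276 mm.


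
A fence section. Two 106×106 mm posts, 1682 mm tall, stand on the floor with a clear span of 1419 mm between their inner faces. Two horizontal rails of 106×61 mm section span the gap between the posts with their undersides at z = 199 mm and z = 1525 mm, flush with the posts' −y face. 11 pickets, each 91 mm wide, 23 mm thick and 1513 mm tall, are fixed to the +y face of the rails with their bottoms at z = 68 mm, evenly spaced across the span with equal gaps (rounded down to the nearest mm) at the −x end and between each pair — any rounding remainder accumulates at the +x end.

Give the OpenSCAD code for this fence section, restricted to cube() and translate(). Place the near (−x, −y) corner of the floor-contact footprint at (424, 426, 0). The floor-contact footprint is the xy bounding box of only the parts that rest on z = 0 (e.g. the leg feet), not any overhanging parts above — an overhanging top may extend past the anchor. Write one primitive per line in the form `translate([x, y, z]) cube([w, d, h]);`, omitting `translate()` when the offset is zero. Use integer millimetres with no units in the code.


translate([424, 426, 0]) cube([106, 106, 1682]);
translate([1949, 426, 0]) cube([106, 106, 1682]);
translate([530, 426, 199]) cube([1419, 106, 61]);
translate([530, 426, 1525]) cube([1419, 106, 61]);
translate([564, 532, 68]) cube([91, 23, 1513]);
translate([689, 532, 68]) cube([91, 23, 1513]);
translate([814, 532, 68]) cube([91, 23, 1513]);
translate([939, 532, 68]) cube([91, 23, 1513]);
translate([1064, 532, 68]) cube([91, 23, 1513]);
translate([1189, 532, 68]) cube([91, 23, 1513]);
translate([1314, 532, 68]) cube([91, 23, 1513]);
translate([1439, 532, 68]) cube([91, 23, 1513]);
translate([1564, 532, 68]) cube([91, 23, 1513]);
translate([1689, 532, 68]) cube([91, 23, 1513]);
translate([1814, 532, 68]) cube([91, 23, 1513]);


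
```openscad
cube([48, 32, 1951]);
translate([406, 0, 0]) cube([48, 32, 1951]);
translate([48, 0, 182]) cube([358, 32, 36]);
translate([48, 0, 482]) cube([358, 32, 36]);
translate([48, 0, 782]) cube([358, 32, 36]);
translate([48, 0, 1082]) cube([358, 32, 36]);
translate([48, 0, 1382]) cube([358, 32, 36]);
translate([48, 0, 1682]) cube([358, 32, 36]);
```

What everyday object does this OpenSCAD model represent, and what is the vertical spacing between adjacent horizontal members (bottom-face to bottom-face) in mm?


A ladder. The rung spacing is 300 mm.

Two tall 48×32 posts with 6 short bars between them — a ladder. Adjacent rungs sit at z = 182 and z = 482, so the spacing is 482 − 182 = 300 mm.


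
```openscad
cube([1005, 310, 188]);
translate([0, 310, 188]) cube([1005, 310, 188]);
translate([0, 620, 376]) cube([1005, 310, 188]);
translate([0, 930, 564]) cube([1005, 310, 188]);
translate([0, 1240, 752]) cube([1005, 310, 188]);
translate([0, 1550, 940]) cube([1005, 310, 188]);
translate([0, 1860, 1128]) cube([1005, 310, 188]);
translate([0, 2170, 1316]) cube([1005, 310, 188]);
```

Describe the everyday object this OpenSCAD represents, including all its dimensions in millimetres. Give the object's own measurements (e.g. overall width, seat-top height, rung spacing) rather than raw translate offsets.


A straight staircase of 8 solid steps. Each step is 1005 mm wide (x), 310 mm deep (y, the going) and 188 mm tall (the rise). The first step rests on the floor; each subsequent step sits one going further in +y and one rise higher in +z, directly behind and above the previous step with no overlap.


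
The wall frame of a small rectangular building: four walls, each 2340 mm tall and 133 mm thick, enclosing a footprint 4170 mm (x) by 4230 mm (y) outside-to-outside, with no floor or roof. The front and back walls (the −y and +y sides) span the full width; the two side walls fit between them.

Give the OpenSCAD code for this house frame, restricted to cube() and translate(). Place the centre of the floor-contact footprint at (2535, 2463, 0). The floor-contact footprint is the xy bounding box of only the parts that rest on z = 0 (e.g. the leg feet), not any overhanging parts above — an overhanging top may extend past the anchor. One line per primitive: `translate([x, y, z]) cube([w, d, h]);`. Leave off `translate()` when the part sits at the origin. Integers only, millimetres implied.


translate([450, 348, 0]) cube([4170, 133, 2340]);
translate([450, 4445, 0]) cube([4170, 133, 2340]);
translate([450, 481, 0]) cube([133, 3964, 2340]);
translate([4487, 481, 0]) cube([133, 3964, 2340]);


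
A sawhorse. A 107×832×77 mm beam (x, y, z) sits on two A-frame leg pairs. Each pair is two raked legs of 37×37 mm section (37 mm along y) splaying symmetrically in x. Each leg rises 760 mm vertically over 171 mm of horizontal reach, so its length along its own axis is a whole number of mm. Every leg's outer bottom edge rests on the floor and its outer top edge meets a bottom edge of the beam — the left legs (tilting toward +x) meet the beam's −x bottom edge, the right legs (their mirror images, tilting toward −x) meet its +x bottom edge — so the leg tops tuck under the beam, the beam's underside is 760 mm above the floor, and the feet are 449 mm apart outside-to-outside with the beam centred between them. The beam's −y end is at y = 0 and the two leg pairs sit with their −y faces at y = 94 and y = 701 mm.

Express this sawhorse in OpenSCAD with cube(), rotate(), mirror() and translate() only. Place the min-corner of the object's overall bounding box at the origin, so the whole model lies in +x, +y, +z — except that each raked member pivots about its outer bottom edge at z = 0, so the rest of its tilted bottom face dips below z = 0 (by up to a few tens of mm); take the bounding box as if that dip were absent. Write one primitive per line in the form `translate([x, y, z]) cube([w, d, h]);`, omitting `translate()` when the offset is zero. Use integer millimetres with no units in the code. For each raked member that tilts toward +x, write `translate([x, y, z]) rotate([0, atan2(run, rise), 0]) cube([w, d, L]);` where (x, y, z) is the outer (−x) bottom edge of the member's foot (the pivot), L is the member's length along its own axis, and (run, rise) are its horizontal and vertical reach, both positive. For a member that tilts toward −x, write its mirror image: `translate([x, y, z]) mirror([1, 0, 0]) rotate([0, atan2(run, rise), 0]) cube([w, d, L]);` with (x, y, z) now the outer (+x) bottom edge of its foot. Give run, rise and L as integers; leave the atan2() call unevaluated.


translate([171, 0, 760]) cube([107, 832, 77]);
translate([0, 94, 0]) rotate([0, atan2(171, 760), 0]) cube([37, 37, 779]);
translate([449, 94, 0]) mirror([1, 0, 0]) rotate([0, atan2(171, 760), 0]) cube([37, 37, 779]);
translate([0, 701, 0]) rotate([0, atan2(171, 760), 0]) cube([37, 37, 779]);
translate([449, 701, 0]) mirror([1, 0, 0]) rotate([0, atan2(171, 760), 0]) cube([37, 37, 779]);


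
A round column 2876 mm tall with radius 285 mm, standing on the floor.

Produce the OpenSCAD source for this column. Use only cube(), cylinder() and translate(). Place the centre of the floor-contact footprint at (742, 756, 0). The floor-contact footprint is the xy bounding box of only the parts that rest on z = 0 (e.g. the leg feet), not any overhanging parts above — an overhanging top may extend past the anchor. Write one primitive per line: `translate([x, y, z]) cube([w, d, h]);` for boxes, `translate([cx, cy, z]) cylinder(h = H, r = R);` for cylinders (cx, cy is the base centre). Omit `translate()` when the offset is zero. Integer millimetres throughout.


translate([742, 756, 0]) cylinder(h = 2876, r = 285);


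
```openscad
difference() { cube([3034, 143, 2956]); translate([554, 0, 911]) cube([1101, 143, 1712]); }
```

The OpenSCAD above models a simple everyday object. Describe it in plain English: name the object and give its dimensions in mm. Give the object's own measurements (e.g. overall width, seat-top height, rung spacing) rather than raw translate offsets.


A wall 3034 mm long (x), 143 mm thick (y), 2956 mm tall, with a rectangular window opening cut through it. The opening is 1101 mm wide and 1712 mm tall; its sill is at z = 911 mm and its near (−x) edge is 554 mm from the wall's −x end. The opening passes through the full wall thickness.


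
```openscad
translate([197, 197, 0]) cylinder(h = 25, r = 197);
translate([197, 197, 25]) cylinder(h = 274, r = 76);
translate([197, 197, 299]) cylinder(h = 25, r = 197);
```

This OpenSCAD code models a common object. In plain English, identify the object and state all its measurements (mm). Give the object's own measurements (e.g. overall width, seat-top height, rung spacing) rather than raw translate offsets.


A spool: two coaxial disc flanges of radius 197 mm and thickness 25 mm, joined by a core cylinder of radius 76 mm and height 274 mm. The lower flange rests on z = 0 and the three cylinders share a vertical axis.


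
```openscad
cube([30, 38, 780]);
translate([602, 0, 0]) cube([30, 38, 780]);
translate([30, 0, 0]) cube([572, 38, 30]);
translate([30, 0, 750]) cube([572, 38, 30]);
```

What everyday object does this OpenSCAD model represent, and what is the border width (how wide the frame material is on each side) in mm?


A picture frame. The border width is 30 mm.

Four thin pieces enclosing a rectangular opening — a picture frame. The two full-height stiles are 780 mm tall; the top rail sits at z = 750 and is 30 mm tall, so the border above the opening is 780 − 750 = 30 mm, matching the stile x-width.


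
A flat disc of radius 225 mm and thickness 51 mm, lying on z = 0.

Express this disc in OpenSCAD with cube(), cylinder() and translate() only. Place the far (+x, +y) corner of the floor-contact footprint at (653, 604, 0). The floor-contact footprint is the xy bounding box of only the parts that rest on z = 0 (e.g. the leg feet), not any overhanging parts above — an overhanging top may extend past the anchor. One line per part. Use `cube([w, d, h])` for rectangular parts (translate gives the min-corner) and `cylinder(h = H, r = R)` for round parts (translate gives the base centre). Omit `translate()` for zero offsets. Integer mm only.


translate([428, 379, 0]) cylinder(h = 51, r = 225);


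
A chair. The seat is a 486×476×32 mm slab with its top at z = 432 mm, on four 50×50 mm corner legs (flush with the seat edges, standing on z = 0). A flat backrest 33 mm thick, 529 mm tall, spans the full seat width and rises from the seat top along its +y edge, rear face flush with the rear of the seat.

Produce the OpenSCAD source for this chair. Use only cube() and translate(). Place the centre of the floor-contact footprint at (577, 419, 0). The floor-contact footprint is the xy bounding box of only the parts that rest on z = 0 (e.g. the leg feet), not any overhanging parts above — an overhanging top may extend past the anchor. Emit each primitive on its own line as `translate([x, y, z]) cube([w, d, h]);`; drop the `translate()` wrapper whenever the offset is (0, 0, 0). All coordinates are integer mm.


translate([334, 181, 400]) cube([486, 476, 32]);
translate([334, 181, 0]) cube([50, 50, 400]);
translate([770, 181, 0]) cube([50, 50, 400]);
translate([334, 607, 0]) cube([50, 50, 400]);
translate([770, 607, 0]) cube([50, 50, 400]);
translate([334, 624, 432]) cube([486, 33, 529]);


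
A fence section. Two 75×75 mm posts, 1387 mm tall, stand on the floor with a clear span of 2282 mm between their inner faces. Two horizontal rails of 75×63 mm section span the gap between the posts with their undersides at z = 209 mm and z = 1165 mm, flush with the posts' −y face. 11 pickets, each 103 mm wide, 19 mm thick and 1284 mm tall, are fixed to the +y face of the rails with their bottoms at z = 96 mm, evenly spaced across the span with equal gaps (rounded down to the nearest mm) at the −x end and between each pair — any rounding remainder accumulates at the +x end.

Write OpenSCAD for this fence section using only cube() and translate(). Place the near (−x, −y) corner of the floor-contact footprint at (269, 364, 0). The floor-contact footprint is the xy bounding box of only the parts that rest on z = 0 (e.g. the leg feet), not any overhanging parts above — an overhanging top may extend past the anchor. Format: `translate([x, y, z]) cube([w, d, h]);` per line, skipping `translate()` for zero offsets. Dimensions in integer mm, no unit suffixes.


translate([269, 364, 0]) cube([75, 75, 1387]);
translate([2626, 364, 0]) cube([75, 75, 1387]);
translate([344, 364, 209]) cube([2282, 75, 63]);
translate([344, 364, 1165]) cube([2282, 75, 63]);
translate([439, 439, 96]) cube([103, 19, 1284]);
translate([637, 439, 96]) cube([103, 19, 1284]);
translate([835, 439, 96]) cube([103, 19, 1284]);
translate([1033, 439, 96]) cube([103, 19, 1284]);
translate([1231, 439, 96]) cube([103, 19, 1284]);
translate([1429, 439, 96]) cube([103, 19, 1284]);
translate([1627, 439, 96]) cube([103, 19, 1284]);
translate([1825, 439, 96]) cube([103, 19, 1284]);
translate([2023, 439, 96]) cube([103, 19, 1284]);
translate([2221, 439, 96]) cube([103, 19, 1284]);
translate([2419, 439, 96]) cube([103, 19, 1284]);


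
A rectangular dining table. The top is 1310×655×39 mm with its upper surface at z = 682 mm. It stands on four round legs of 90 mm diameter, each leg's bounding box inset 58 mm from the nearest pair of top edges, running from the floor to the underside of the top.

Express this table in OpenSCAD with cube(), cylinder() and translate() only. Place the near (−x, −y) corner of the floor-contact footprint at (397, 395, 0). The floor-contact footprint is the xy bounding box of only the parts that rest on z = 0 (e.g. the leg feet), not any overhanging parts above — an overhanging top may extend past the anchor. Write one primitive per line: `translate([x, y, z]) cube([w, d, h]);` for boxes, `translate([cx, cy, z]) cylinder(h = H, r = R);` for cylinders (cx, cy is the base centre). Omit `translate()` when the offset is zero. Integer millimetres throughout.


translate([339, 337, 643]) cube([1310, 655, 39]);
translate([442, 440, 0]) cylinder(h = 643, r = 45);
translate([1546, 440, 0]) cylinder(h = 643, r = 45);
translate([442, 889, 0]) cylinder(h = 643, r = 45);
translate([1546, 889, 0]) cylinder(h = 643, r = 45);


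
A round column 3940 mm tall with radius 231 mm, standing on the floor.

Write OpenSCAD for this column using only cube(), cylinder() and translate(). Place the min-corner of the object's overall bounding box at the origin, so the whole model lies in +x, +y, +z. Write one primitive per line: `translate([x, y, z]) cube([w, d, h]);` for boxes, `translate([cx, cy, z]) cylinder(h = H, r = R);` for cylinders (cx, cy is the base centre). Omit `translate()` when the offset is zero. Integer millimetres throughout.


translate([231, 231, 0]) cylinder(h = 3940, r = 231);


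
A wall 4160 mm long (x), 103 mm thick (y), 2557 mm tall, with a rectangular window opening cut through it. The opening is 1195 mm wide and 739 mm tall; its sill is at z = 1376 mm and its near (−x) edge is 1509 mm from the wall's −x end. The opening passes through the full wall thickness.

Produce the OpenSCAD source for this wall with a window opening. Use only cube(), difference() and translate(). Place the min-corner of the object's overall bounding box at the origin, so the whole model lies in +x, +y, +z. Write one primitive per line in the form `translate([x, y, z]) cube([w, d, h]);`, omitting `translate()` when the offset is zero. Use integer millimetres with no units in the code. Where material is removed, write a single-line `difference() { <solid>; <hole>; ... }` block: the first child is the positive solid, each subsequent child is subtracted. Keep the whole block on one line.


difference() { cube([4160, 103, 2557]); translate([1509, 0, 1376]) cube([1195, 103, 739]); }


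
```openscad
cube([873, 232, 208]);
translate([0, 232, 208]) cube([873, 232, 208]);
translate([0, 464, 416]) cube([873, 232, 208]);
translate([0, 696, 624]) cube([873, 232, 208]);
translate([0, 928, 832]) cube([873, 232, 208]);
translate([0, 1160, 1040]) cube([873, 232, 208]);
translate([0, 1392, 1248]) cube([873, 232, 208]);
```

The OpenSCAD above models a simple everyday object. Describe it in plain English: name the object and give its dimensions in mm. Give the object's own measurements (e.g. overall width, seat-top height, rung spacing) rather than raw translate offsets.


A straight staircase of 7 solid steps. Each step is 873 mm wide (x), 232 mm deep (y, the going) and 208 mm tall (the rise). The first step rests on the floor; each subsequent step sits one going further in +y and one rise higher in +z, directly behind and above the previous step with no overlap.


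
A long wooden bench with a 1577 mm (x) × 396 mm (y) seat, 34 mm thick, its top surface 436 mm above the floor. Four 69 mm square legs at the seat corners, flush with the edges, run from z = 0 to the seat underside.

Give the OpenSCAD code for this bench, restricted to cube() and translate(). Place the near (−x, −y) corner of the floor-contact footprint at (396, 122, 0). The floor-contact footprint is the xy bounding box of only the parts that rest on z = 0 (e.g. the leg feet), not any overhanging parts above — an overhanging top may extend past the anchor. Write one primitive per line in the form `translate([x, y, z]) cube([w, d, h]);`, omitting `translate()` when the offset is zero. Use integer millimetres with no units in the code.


translate([396, 122, 402]) cube([1577, 396, 34]);
translate([396, 122, 0]) cube([69, 69, 402]);
translate([396, 449, 0]) cube([69, 69, 402]);
translate([1904, 122, 0]) cube([69, 69, 402]);
translate([1904, 449, 0]) cube([69, 69, 402]);
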